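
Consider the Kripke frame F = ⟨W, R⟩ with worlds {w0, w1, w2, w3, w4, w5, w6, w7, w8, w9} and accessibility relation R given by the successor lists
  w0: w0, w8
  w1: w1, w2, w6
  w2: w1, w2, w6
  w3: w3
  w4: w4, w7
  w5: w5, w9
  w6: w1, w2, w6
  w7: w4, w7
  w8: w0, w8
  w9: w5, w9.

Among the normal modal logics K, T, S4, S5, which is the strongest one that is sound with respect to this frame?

S5

Reflexive (axiom T): yes — every world is R-related to itself.
Transitive (axiom 4): yes — every two-step R-path is closed by a direct edge.
Euclidean (axiom 5): yes — any two successors of a common world are R-related.
So F validates K, T, S4, S5. The strongest is S5.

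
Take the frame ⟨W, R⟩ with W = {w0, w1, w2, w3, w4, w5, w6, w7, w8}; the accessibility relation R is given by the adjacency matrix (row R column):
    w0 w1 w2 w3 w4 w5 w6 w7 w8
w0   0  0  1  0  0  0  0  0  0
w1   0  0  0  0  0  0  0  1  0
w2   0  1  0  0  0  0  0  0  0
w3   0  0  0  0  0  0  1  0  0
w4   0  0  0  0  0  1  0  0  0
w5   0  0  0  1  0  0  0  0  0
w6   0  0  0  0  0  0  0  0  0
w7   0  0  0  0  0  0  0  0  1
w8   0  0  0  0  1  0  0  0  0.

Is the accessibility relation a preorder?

No

Reflexive: no — w0 is not related to itself.
Transitive: no — w0 R w2 and w2 R w1, but not w0 R w1.
So R is not a preorder.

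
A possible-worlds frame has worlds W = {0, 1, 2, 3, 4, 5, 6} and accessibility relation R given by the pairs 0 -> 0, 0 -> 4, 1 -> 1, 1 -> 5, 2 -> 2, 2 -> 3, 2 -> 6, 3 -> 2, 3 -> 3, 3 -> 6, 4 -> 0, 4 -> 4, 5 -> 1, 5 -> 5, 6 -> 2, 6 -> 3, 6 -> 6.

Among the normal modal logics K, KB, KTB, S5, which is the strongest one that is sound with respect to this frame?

S5

Symmetric (axiom B): yes — every pair in R has its reverse in R.
Reflexive (axiom T): yes — every world is R-related to itself.
Euclidean (axiom 5): yes — any two successors of a common world are R-related.
So F validates K, KB, KTB, S5. The strongest is S5.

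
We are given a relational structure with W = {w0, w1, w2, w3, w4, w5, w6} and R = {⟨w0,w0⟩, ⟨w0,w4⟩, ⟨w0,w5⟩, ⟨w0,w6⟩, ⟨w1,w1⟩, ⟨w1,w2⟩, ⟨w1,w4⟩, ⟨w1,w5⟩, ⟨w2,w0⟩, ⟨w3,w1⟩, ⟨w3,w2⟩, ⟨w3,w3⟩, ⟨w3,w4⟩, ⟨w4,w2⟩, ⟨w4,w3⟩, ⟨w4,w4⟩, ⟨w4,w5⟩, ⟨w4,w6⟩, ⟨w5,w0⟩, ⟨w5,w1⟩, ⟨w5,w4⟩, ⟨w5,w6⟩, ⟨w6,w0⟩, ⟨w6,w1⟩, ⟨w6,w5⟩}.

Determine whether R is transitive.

Transitive: no — w0 R w4 and w4 R w2, but not w0 R w2.

No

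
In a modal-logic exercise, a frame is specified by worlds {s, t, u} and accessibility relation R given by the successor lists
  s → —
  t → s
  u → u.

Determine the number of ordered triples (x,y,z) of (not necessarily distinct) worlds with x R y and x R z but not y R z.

1

Enumerating: (t,s,s).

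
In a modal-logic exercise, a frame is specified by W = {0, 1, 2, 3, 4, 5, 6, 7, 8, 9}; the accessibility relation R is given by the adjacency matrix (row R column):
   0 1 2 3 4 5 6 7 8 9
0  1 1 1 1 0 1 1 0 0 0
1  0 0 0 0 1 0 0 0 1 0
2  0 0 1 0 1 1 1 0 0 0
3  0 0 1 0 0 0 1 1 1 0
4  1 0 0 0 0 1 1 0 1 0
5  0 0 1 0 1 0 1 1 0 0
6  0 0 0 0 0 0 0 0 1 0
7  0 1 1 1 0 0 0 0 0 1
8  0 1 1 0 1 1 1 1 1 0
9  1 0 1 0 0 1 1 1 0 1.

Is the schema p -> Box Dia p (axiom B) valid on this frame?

By correspondence theory, B is valid on a frame iff R is symmetric.
Symmetric: no — 0 R 1 but not 1 R 0.

No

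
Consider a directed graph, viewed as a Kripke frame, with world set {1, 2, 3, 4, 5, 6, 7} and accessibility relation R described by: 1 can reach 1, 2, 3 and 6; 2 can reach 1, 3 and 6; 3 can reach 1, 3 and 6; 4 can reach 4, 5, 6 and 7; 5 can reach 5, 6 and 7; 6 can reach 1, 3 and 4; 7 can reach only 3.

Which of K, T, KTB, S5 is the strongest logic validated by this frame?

Reflexive (axiom T): no — 2 is not related to itself.
Symmetric (axiom B): no — 2 R 3 but not 3 R 2.
Euclidean (axiom 5): no — 1 R 3 and 1 R 2, but not 3 R 2.
So F validates K; T would additionally require R to be reflexive. The strongest is K.

K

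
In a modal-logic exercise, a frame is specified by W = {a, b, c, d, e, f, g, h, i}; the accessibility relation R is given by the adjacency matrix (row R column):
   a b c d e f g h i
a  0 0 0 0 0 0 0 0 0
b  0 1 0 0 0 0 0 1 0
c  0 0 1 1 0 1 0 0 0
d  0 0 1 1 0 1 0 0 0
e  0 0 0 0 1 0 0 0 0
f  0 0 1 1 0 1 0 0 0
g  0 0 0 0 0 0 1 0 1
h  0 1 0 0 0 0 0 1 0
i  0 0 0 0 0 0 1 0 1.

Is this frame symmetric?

Yes

Symmetric: yes — every pair in R has its reverse in R.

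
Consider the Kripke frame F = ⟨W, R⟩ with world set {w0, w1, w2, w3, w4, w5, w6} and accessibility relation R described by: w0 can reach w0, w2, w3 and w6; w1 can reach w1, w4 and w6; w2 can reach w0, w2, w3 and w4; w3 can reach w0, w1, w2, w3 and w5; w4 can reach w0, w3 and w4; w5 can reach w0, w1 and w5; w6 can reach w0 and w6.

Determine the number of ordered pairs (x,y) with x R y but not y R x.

Enumerating: (w1,w4), (w1,w6), (w2,w4), (w3,w1), (w3,w5), (w4,w0), (w4,w3), (w5,w0), (w5,w1).

9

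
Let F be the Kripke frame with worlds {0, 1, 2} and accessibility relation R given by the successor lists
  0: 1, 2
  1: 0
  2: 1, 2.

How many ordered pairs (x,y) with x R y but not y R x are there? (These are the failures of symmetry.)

Enumerating: (0,2), (2,1).

2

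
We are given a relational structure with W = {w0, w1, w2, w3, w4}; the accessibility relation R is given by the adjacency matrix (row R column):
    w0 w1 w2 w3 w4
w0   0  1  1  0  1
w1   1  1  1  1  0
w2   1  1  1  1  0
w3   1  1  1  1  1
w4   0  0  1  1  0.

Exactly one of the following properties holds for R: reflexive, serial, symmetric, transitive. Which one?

Reflexive: no — w0 is not related to itself.
Serial: yes — every world has a successor (e.g. w0 R w1).
Symmetric: no — w0 R w4 but not w4 R w0.
Transitive: no — w0 R w1 and w1 R w3, but not w0 R w3.
Only serial holds.

serial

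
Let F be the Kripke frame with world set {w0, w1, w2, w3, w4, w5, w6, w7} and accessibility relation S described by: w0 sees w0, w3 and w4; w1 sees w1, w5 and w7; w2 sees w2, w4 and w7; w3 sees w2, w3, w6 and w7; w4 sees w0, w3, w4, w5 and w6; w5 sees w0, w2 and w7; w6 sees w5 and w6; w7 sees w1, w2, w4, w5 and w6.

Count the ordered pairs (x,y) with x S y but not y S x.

Enumerating: (w0,w3), (w1,w5), (w2,w4), (w3,w2), (w3,w6), (w3,w7), (w4,w3), (w4,w5), (w4,w6), (w5,w0), (w5,w2), (w6,w5), (w7,w4), (w7,w6).

14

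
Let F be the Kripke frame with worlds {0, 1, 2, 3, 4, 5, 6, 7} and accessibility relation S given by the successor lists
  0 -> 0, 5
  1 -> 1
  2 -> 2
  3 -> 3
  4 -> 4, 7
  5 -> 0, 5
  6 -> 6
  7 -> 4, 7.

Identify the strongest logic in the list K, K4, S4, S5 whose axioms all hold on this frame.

S5

Transitive (axiom 4): yes — every two-step S-path is closed by a direct edge.
Reflexive (axiom T): yes — every world is S-related to itself.
Euclidean (axiom 5): yes — any two successors of a common world are S-related.
So F validates K, K4, S4, S5. The strongest is S5.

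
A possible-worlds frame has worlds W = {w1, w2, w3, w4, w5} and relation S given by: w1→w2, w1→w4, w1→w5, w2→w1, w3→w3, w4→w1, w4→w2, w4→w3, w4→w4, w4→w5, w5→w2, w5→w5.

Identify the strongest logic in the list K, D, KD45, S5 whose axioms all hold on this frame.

Serial (axiom D): yes — every world has a successor (e.g. w1 S w2).
Euclidean (axiom 5): no — w1 S w2 and w1 S w4, but not w2 S w4.
Transitive (axiom 4): no — w1 S w4 and w4 S w3, but not w1 S w3.
Reflexive (axiom T): no — w1 is not related to itself.
So F validates K, D; KD45 would additionally require S to be Euclidean and transitive. The strongest is D.

D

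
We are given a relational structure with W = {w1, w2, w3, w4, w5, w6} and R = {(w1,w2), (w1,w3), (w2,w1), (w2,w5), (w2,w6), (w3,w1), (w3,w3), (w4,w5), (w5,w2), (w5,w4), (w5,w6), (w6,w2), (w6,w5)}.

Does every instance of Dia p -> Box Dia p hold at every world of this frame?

The schema 5 characterises exactly the Euclidean frames.
Euclidean: no — w1 R w2 and w1 R w3, but not w2 R w3.

No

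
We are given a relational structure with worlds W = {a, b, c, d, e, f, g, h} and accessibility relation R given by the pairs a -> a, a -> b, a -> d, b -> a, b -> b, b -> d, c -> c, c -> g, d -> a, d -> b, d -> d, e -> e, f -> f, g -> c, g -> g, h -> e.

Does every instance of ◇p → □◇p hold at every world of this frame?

Axiom 5 corresponds to the accessibility relation being Euclidean.
Euclidean: yes — any two successors of a common world are R-related.

Yes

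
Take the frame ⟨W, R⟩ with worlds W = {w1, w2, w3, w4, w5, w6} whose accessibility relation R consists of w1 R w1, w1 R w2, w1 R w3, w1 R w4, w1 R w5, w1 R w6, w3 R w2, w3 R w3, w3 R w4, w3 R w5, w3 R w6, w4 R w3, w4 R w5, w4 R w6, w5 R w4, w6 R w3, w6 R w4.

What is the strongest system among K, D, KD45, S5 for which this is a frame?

Serial (axiom D): no — w2 has no R-successor.
Euclidean (axiom 5): no — w1 R w2 and w1 R w3, but not w2 R w3.
Transitive (axiom 4): no — w4 R w3 and w3 R w2, but not w4 R w2.
Reflexive (axiom T): no — w2 is not related to itself.
So F validates K; D would additionally require R to be serial. The strongest is K.

K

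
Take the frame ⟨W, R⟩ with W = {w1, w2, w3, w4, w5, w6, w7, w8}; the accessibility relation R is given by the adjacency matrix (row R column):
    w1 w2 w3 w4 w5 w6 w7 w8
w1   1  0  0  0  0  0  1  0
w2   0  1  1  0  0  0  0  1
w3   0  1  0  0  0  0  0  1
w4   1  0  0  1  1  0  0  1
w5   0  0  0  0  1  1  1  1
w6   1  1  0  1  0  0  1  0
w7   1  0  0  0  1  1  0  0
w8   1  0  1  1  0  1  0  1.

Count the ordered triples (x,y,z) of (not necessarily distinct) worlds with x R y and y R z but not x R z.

Enumerating: (w1,w7,w5), (w1,w7,w6), (w2,w8,w1), (w2,w8,w4), (w2,w8,w6), (w3,w2,w3), (w3,w8,w1), (w3,w8,w3), (w3,w8,w4), (w3,w8,w6), (w4,w1,w7), (w4,w5,w6), … and 27 more.
Total: 39.

39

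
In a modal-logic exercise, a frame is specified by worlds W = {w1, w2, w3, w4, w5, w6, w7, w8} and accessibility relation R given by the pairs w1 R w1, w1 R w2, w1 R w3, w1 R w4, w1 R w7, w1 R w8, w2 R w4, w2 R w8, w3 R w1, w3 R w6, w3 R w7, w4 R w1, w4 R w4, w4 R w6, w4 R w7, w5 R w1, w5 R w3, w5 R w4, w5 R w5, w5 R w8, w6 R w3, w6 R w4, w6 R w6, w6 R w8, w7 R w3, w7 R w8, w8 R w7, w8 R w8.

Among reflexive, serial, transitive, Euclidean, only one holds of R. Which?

serial

Reflexive: no — w2 is not related to itself.
Serial: yes — every world has a successor (e.g. w1 R w1).
Transitive: no — w1 R w3 and w3 R w6, but not w1 R w6.
Euclidean: no — w1 R w2 and w1 R w3, but not w2 R w3.
Only serial holds.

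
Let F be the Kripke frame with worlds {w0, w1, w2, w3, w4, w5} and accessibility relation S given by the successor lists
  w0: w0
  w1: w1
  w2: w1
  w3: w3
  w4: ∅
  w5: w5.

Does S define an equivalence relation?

No

Reflexive: no — w2 is not related to itself.
Symmetric: no — w2 S w1 but not w1 S w2.
Transitive: yes — every two-step S-path is closed by a direct edge.
So S is not an equivalence relation.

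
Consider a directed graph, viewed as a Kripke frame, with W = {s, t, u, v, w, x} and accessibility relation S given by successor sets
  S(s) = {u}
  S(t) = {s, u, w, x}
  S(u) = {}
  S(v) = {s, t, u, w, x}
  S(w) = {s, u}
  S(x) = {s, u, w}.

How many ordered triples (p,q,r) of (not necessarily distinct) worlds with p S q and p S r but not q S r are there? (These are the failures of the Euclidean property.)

Enumerating: (s,u,u), (t,s,s), (t,s,w), (t,s,x), (t,u,s), (t,u,u), (t,u,w), (t,u,x), (t,w,w), (t,w,x), (t,x,x), (v,s,s), … and 23 more.
Total: 35.

35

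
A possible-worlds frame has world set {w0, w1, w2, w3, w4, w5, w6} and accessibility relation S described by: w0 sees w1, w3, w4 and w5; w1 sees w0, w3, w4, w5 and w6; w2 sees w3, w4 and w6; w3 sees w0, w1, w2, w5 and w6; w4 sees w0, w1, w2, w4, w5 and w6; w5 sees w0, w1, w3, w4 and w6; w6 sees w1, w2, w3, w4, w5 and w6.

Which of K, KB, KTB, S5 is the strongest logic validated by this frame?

Symmetric (axiom B): yes — every pair in S has its reverse in S.
Reflexive (axiom T): no — w0 is not related to itself.
Euclidean (axiom 5): no — w0 S w3 and w0 S w4, but not w3 S w4.
So F validates K, KB; KTB would additionally require S to be reflexive. The strongest is KB.

KB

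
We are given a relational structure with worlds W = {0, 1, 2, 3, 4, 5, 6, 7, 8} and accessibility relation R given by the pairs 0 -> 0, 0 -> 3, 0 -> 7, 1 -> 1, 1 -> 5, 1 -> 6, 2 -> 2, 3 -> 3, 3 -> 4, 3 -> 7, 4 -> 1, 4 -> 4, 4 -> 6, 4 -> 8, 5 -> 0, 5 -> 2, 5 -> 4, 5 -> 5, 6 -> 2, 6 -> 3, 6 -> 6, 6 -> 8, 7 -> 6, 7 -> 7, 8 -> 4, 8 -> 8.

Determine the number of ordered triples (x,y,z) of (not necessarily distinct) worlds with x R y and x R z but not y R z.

36

Enumerating: (0,3,0), (0,7,0), (0,7,3), (1,5,1), (1,5,6), (1,6,1), (1,6,5), (3,4,3), (3,4,7), (3,7,3), (3,7,4), (4,1,4), … and 24 more.
Total: 36.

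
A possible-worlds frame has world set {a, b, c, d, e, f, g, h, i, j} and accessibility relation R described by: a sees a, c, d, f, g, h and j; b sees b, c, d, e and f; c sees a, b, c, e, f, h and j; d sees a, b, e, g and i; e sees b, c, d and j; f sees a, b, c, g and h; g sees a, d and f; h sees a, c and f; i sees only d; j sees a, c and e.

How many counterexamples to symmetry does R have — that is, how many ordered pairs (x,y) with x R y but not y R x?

0

R is symmetric; there are no such tuples.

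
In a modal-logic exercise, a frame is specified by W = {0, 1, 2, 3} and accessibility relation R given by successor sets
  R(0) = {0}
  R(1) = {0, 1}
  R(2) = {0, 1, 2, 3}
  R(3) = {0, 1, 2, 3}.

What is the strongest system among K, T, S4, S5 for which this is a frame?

S4

Reflexive (axiom T): yes — every world is R-related to itself.
Transitive (axiom 4): yes — every two-step R-path is closed by a direct edge.
Euclidean (axiom 5): no — 2 R 0 and 2 R 1, but not 0 R 1.
So F validates K, T, S4; S5 would additionally require R to be Euclidean. The strongest is S4.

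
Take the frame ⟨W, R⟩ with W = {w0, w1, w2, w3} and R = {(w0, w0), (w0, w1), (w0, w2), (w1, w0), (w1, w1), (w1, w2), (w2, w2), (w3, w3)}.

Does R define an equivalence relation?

No

Reflexive: yes — every world is R-related to itself.
Symmetric: no — w0 R w2 but not w2 R w0.
Transitive: yes — every two-step R-path is closed by a direct edge.
So R is not an equivalence relation.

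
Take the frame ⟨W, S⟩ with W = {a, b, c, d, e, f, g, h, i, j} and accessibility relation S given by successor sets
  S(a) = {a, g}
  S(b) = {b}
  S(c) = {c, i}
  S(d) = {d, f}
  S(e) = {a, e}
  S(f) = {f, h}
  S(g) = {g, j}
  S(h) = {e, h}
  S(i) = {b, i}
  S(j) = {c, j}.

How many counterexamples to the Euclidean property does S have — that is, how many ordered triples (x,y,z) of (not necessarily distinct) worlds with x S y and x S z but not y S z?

9

Enumerating: (a,g,a), (c,i,c), (d,f,d), (e,a,e), (f,h,f), (g,j,g), (h,e,h), (i,b,i), (j,c,j).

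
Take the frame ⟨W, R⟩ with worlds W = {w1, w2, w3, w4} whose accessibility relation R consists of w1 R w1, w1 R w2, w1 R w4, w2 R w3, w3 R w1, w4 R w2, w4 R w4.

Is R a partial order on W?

Reflexive: no — w2 is not related to itself.
Transitive: no — w1 R w2 and w2 R w3, but not w1 R w3.
Antisymmetric: yes — no distinct pair is related both ways.
So R is not a partial order.

No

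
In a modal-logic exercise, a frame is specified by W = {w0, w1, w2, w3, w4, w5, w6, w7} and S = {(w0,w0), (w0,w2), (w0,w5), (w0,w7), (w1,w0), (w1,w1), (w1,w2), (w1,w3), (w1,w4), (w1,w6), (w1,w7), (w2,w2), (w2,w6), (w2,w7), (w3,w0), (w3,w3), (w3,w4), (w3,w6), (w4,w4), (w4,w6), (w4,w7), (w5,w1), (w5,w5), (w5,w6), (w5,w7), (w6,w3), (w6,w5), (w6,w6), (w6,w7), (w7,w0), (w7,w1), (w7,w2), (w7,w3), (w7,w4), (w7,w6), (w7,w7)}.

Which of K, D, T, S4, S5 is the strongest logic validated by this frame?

T

Serial (axiom D): yes — every world has a successor (e.g. w0 S w0).
Reflexive (axiom T): yes — every world is S-related to itself.
Transitive (axiom 4): no — w0 S w2 and w2 S w6, but not w0 S w6.
Euclidean (axiom 5): no — w0 S w2 and w0 S w5, but not w2 S w5.
So F validates K, D, T; S4 would additionally require S to be transitive. The strongest is T.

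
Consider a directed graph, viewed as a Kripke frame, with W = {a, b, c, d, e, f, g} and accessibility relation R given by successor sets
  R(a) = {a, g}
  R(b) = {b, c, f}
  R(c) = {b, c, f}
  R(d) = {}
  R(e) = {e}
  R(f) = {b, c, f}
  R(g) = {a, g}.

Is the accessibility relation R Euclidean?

Euclidean: yes — any two successors of a common world are R-related.

Yes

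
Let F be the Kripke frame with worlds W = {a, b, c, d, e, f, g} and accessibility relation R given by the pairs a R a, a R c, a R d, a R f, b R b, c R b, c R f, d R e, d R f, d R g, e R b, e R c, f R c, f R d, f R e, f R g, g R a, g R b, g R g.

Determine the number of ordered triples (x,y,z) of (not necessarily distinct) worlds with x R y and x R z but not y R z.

Enumerating: (a,c,a), (a,c,c), (a,c,d), (a,d,a), (a,d,c), (a,d,d), (a,f,a), (a,f,f), (c,b,f), (c,f,b), (c,f,f), (d,e,e), … and 23 more.
Total: 35.

35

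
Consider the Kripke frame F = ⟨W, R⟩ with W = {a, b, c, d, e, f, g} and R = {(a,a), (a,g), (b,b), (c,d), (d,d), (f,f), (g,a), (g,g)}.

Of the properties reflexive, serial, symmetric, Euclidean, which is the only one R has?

Euclidean

Reflexive: no — c is not related to itself.
Serial: no — e has no R-successor.
Symmetric: no — c R d but not d R c.
Euclidean: yes — any two successors of a common world are R-related.
Only Euclidean holds.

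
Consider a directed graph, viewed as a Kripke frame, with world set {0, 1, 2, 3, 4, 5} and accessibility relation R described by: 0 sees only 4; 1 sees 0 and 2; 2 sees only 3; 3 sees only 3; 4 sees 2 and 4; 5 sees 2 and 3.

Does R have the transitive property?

Transitive: no — 0 R 4 and 4 R 2, but not 0 R 2.

No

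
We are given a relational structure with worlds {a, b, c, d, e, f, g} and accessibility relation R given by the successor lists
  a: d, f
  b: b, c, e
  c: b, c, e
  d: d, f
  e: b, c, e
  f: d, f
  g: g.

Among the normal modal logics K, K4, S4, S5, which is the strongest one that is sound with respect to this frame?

K4

Transitive (axiom 4): yes — every two-step R-path is closed by a direct edge.
Reflexive (axiom T): no — a is not related to itself.
Euclidean (axiom 5): yes — any two successors of a common world are R-related.
So F validates K, K4; S4 would additionally require R to be reflexive. The strongest is K4.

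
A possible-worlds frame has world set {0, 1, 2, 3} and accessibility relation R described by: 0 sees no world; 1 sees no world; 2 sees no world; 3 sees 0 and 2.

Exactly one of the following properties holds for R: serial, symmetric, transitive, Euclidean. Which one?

transitive

Serial: no — 0 has no R-successor.
Symmetric: no — 3 R 0 but not 0 R 3.
Transitive: yes — every two-step R-path is closed by a direct edge.
Euclidean: no — 3 R 0 and 3 R 2, but not 0 R 2.
Only transitive holds.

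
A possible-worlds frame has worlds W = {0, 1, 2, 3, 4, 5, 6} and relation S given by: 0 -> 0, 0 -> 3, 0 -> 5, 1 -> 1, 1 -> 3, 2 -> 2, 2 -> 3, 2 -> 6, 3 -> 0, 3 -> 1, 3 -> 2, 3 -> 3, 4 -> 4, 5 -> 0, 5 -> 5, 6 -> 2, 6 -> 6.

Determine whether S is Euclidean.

No

Euclidean: no — 0 S 3 and 0 S 5, but not 3 S 5.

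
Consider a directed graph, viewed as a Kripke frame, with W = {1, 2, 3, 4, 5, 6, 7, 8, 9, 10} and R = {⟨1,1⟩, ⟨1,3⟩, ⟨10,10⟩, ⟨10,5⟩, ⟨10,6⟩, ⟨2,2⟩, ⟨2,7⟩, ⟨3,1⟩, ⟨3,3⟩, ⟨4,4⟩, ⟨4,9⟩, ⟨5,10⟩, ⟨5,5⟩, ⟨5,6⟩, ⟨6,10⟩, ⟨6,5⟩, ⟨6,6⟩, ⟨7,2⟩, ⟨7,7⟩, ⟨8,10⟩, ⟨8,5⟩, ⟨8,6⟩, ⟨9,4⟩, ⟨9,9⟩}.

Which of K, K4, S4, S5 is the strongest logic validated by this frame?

Transitive (axiom 4): yes — every two-step R-path is closed by a direct edge.
Reflexive (axiom T): no — 8 is not related to itself.
Euclidean (axiom 5): yes — any two successors of a common world are R-related.
So F validates K, K4; S4 would additionally require R to be reflexive. The strongest is K4.

K4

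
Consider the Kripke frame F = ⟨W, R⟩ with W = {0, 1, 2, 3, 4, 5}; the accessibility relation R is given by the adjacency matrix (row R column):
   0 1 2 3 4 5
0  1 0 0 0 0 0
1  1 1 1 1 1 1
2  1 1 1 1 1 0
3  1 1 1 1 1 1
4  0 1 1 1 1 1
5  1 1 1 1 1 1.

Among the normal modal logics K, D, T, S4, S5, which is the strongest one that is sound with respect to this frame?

T

Serial (axiom D): yes — every world has a successor (e.g. 0 R 0).
Reflexive (axiom T): yes — every world is R-related to itself.
Transitive (axiom 4): no — 2 R 1 and 1 R 5, but not 2 R 5.
Euclidean (axiom 5): no — 1 R 0 and 1 R 2, but not 0 R 2.
So F validates K, D, T; S4 would additionally require R to be transitive. The strongest is T.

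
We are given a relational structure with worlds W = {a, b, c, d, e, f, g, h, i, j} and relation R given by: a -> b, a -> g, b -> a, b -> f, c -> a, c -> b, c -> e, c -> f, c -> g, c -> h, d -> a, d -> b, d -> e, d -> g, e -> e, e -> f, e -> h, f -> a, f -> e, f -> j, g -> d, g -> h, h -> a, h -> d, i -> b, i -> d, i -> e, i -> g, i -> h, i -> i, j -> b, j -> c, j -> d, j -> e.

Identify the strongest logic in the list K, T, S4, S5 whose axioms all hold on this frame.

Reflexive (axiom T): no — a is not related to itself.
Transitive (axiom 4): no — a R b and b R f, but not a R f.
Euclidean (axiom 5): no — a R b and a R g, but not b R g.
So F validates K; T would additionally require R to be reflexive. The strongest is K.

K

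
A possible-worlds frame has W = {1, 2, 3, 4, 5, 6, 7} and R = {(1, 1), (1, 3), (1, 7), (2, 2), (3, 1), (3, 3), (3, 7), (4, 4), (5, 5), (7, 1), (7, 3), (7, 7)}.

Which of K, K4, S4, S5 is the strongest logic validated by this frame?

Transitive (axiom 4): yes — every two-step R-path is closed by a direct edge.
Reflexive (axiom T): no — 6 is not related to itself.
Euclidean (axiom 5): yes — any two successors of a common world are R-related.
So F validates K, K4; S4 would additionally require R to be reflexive. The strongest is K4.

K4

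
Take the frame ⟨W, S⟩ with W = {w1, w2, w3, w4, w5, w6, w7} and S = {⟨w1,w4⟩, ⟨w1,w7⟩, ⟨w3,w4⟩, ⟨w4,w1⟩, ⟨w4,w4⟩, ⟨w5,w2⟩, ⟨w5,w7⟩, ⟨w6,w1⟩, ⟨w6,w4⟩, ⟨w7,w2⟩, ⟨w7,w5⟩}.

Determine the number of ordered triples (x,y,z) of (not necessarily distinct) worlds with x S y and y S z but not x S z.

Enumerating: (w1,w4,w1), (w1,w7,w2), (w1,w7,w5), (w3,w4,w1), (w4,w1,w7), (w5,w7,w5), (w6,w1,w7), (w7,w5,w7).

8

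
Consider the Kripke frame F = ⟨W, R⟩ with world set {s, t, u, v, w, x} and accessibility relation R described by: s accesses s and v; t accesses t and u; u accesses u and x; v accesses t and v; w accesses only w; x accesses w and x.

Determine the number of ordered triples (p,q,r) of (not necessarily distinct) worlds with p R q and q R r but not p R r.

4

Enumerating: (s,v,t), (t,u,x), (u,x,w), (v,t,u).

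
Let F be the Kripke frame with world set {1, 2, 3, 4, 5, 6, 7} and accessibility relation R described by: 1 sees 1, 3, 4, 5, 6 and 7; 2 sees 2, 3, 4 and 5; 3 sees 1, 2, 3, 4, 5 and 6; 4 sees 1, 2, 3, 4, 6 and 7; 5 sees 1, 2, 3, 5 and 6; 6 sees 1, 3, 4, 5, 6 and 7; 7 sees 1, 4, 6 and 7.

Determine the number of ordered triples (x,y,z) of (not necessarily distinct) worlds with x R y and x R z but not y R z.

32

Enumerating: (1,3,7), (1,4,5), (1,5,4), (1,5,7), (1,7,3), (1,7,5), (2,4,5), (2,5,4), (3,1,2), (3,2,1), (3,2,6), (3,4,5), … and 20 more.
Total: 32.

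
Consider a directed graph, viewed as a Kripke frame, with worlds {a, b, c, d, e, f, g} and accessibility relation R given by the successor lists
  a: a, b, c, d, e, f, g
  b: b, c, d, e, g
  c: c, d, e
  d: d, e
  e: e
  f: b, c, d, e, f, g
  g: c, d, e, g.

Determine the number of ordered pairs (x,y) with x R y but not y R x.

Enumerating: (a,b), (a,c), (a,d), (a,e), (a,f), (a,g), (b,c), (b,d), (b,e), (b,g), (c,d), (c,e), … and 9 more.
Total: 21.

21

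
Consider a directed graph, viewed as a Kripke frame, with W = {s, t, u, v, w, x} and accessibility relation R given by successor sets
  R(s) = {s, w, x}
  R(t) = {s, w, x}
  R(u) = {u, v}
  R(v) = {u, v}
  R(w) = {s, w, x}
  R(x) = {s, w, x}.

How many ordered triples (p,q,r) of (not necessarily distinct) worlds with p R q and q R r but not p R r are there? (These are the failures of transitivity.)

0

R is transitive; there are no such tuples.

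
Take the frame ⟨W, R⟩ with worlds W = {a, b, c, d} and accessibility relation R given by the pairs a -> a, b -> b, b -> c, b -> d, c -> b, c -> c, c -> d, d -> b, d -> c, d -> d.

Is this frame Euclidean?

Yes

Euclidean: yes — any two successors of a common world are R-related.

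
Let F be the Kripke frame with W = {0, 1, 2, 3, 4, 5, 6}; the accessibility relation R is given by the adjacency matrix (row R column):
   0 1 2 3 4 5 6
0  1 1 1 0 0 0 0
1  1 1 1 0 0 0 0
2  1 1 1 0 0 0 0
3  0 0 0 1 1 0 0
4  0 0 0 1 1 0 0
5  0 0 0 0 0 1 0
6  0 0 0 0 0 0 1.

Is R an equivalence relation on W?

Reflexive: yes — every world is R-related to itself.
Symmetric: yes — every pair in R has its reverse in R.
Transitive: yes — every two-step R-path is closed by a direct edge.
So R is an equivalence relation.

Yes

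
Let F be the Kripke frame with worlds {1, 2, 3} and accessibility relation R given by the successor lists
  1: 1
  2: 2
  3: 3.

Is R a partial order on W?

Yes

Reflexive: yes — every world is R-related to itself.
Transitive: yes — every two-step R-path is closed by a direct edge.
Antisymmetric: yes — no distinct pair is related both ways.
So R is a partial order.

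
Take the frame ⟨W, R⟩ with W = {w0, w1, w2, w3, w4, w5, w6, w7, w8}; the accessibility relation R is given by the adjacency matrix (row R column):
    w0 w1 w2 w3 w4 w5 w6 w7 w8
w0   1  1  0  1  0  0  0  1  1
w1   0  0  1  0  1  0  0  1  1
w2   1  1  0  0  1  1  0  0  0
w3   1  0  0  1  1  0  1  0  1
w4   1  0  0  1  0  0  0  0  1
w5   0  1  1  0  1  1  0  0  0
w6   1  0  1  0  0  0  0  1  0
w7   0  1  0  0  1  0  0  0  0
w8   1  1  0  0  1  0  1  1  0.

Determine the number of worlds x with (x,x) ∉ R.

Enumerating: w1, w2, w4, w6, w7, w8.

6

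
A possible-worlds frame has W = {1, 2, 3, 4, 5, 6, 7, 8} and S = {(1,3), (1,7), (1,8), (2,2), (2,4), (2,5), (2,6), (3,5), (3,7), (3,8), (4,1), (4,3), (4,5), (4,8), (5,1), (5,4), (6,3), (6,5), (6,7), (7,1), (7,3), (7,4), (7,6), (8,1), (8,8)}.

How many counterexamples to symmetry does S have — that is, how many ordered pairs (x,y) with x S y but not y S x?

13

Enumerating: (1,3), (2,4), (2,5), (2,6), (3,5), (3,8), (4,1), (4,3), (4,8), (5,1), (6,3), (6,5), (7,4).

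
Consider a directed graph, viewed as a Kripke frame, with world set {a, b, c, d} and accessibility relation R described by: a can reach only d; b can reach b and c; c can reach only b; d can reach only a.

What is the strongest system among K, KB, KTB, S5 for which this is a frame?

Symmetric (axiom B): yes — every pair in R has its reverse in R.
Reflexive (axiom T): no — a is not related to itself.
Euclidean (axiom 5): no — a R d and a R d, but not d R d.
So F validates K, KB; KTB would additionally require R to be reflexive. The strongest is KB.

KB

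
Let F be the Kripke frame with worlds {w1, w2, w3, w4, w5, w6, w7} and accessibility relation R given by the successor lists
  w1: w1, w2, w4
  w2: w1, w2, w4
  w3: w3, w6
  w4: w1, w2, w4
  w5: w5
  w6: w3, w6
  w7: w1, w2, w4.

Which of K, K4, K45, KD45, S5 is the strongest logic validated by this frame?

Transitive (axiom 4): yes — every two-step R-path is closed by a direct edge.
Euclidean (axiom 5): yes — any two successors of a common world are R-related.
Serial (axiom D): yes — every world has a successor (e.g. w1 R w1).
Reflexive (axiom T): no — w7 is not related to itself.
So F validates K, K4, K45, KD45; S5 would additionally require R to be reflexive. The strongest is KD45.

KD45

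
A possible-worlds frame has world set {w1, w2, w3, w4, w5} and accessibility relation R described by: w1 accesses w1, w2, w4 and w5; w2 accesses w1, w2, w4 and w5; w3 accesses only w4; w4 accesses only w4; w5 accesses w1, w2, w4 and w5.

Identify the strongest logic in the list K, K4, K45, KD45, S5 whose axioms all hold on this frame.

K4

Transitive (axiom 4): yes — every two-step R-path is closed by a direct edge.
Euclidean (axiom 5): no — w1 R w4 and w1 R w2, but not w4 R w2.
Serial (axiom D): yes — every world has a successor (e.g. w1 R w1).
Reflexive (axiom T): no — w3 is not related to itself.
So F validates K, K4; K45 would additionally require R to be Euclidean. The strongest is K4.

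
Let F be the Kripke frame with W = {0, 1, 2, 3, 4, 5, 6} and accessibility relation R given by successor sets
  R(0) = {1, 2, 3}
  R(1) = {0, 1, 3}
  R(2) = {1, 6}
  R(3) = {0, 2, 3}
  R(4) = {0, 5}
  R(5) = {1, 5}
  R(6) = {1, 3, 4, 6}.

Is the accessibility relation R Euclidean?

No

Euclidean: no — 0 R 1 and 0 R 2, but not 1 R 2.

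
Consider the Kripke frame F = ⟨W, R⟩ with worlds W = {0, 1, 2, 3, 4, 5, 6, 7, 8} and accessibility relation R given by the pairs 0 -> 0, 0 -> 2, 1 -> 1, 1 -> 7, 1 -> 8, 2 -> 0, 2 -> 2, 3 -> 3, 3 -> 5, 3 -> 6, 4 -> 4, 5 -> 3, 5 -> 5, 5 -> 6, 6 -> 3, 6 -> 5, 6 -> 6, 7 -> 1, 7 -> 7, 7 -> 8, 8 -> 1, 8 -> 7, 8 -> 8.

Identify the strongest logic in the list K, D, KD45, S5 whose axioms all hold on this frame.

S5

Serial (axiom D): yes — every world has a successor (e.g. 0 R 0).
Euclidean (axiom 5): yes — any two successors of a common world are R-related.
Transitive (axiom 4): yes — every two-step R-path is closed by a direct edge.
Reflexive (axiom T): yes — every world is R-related to itself.
So F validates K, D, KD45, S5. The strongest is S5.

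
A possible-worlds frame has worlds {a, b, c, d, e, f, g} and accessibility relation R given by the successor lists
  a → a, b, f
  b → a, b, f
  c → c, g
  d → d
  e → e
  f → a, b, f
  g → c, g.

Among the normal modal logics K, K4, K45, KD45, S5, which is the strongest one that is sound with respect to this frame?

S5

Transitive (axiom 4): yes — every two-step R-path is closed by a direct edge.
Euclidean (axiom 5): yes — any two successors of a common world are R-related.
Serial (axiom D): yes — every world has a successor (e.g. a R a).
Reflexive (axiom T): yes — every world is R-related to itself.
So F validates K, K4, K45, KD45, S5. The strongest is S5.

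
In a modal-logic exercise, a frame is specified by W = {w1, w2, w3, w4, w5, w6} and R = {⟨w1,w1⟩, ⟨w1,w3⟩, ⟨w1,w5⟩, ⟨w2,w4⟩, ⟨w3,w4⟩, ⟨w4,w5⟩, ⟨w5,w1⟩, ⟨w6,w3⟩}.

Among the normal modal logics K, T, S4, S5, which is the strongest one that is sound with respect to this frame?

K

Reflexive (axiom T): no — w2 is not related to itself.
Transitive (axiom 4): no — w1 R w3 and w3 R w4, but not w1 R w4.
Euclidean (axiom 5): no — w1 R w3 and w1 R w5, but not w3 R w5.
So F validates K; T would additionally require R to be reflexive. The strongest is K.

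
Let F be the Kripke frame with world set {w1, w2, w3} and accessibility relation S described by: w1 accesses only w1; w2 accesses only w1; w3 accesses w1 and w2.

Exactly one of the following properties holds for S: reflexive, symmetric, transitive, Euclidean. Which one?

Reflexive: no — w2 is not related to itself.
Symmetric: no — w2 S w1 but not w1 S w2.
Transitive: yes — every two-step S-path is closed by a direct edge.
Euclidean: no — w3 S w1 and w3 S w2, but not w1 S w2.
Only transitive holds.

transitive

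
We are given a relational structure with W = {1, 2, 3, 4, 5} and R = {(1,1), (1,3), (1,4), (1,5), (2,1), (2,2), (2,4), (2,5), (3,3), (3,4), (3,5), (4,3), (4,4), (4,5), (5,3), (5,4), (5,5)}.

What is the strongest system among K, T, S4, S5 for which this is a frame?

Reflexive (axiom T): yes — every world is R-related to itself.
Transitive (axiom 4): no — 2 R 1 and 1 R 3, but not 2 R 3.
Euclidean (axiom 5): no — 2 R 4 and 2 R 1, but not 4 R 1.
So F validates K, T; S4 would additionally require R to be transitive. The strongest is T.

T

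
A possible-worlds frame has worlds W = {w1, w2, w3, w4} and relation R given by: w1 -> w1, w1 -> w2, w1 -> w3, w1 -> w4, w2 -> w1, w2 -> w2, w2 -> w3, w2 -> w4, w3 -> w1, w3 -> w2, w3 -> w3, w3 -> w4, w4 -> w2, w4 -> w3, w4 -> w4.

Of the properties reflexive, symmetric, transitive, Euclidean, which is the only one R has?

reflexive

Reflexive: yes — every world is R-related to itself.
Symmetric: no — w1 R w4 but not w4 R w1.
Transitive: no — w4 R w2 and w2 R w1, but not w4 R w1.
Euclidean: no — w2 R w4 and w2 R w1, but not w4 R w1.
Only reflexive holds.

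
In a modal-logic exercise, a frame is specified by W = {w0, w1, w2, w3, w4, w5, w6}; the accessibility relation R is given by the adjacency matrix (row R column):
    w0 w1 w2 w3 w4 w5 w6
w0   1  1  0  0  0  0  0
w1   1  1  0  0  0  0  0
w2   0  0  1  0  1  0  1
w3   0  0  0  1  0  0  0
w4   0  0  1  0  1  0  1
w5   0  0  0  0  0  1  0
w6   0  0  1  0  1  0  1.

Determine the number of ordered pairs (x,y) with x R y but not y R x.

0

R is symmetric; there are no such tuples.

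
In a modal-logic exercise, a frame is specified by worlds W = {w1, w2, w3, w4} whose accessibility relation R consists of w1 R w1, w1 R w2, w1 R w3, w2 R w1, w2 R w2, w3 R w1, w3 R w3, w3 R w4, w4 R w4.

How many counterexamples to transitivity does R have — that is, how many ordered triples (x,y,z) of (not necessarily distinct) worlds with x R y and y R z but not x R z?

Enumerating: (w1,w3,w4), (w2,w1,w3), (w3,w1,w2).

3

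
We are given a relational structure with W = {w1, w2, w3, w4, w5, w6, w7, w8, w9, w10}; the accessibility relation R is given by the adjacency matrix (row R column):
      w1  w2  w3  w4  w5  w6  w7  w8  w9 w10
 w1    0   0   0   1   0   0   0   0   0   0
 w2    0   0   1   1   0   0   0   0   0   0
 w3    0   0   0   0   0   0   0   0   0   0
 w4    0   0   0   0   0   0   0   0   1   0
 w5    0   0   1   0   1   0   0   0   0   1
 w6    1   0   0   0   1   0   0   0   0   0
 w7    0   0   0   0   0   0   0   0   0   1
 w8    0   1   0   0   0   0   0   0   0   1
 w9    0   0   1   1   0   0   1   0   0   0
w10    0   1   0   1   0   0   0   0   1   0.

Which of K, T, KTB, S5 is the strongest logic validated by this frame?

Reflexive (axiom T): no — w1 is not related to itself.
Symmetric (axiom B): no — w1 R w4 but not w4 R w1.
Euclidean (axiom 5): no — w10 R w2 and w10 R w9, but not w2 R w9.
So F validates K; T would additionally require R to be reflexive. The strongest is K.

K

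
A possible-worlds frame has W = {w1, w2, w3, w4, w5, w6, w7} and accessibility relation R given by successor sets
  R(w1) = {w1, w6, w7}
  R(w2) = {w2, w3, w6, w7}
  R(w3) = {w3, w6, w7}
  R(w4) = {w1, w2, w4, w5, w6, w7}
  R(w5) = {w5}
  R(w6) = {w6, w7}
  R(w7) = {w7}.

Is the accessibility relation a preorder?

Reflexive: yes — every world is R-related to itself.
Transitive: no — w4 R w2 and w2 R w3, but not w4 R w3.
So R is not a preorder.

No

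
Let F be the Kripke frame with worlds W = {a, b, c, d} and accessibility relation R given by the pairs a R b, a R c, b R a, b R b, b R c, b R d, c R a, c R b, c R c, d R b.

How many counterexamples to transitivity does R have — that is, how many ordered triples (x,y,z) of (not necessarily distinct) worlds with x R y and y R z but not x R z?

7

Enumerating: (a,b,a), (a,b,d), (a,c,a), (c,b,d), (d,b,a), (d,b,c), (d,b,d).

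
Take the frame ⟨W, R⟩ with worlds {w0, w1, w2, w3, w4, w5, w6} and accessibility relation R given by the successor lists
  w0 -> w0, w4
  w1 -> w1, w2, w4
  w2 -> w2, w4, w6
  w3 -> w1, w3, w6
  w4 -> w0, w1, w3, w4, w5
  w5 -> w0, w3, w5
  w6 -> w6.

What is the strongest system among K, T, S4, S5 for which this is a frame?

Reflexive (axiom T): yes — every world is R-related to itself.
Transitive (axiom 4): no — w0 R w4 and w4 R w1, but not w0 R w1.
Euclidean (axiom 5): no — w1 R w4 and w1 R w2, but not w4 R w2.
So F validates K, T; S4 would additionally require R to be transitive. The strongest is T.

T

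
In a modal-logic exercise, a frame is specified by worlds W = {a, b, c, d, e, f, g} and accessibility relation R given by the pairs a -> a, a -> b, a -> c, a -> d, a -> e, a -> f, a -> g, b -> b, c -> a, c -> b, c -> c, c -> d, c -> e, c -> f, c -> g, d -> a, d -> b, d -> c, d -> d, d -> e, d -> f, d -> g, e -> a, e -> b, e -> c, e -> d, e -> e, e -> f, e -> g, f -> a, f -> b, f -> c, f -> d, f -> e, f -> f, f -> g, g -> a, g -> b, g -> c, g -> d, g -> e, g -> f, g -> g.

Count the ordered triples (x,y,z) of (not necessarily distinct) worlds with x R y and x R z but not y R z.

Enumerating: (a,b,a), (a,b,c), (a,b,d), (a,b,e), (a,b,f), (a,b,g), (c,b,a), (c,b,c), (c,b,d), (c,b,e), (c,b,f), (c,b,g), … and 24 more.
Total: 36.

36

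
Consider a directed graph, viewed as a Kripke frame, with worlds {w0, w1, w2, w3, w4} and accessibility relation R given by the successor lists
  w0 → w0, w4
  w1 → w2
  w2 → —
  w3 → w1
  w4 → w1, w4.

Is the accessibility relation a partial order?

No

Reflexive: no — w1 is not related to itself.
Transitive: no — w0 R w4 and w4 R w1, but not w0 R w1.
Antisymmetric: yes — no distinct pair is related both ways.
So R is not a partial order.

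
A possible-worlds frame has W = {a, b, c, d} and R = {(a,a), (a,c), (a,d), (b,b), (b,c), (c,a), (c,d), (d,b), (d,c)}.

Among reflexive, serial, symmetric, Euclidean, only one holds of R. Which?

serial

Reflexive: no — c is not related to itself.
Serial: yes — every world has a successor (e.g. a R a).
Symmetric: no — a R d but not d R a.
Euclidean: no — c R d and c R a, but not d R a.
Only serial holds.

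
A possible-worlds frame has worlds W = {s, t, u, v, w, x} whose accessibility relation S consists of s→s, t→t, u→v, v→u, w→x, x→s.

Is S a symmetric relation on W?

No

Symmetric: no — w S x but not x S w.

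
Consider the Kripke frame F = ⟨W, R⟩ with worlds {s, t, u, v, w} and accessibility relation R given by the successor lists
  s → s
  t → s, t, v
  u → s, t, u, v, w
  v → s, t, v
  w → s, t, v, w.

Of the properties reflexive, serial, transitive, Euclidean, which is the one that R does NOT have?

Euclidean

Reflexive: yes — every world is R-related to itself.
Serial: yes — every world has a successor (e.g. s R s).
Transitive: yes — every two-step R-path is closed by a direct edge.
Euclidean: no — t R s and t R v, but not s R v.
Only Euclidean fails.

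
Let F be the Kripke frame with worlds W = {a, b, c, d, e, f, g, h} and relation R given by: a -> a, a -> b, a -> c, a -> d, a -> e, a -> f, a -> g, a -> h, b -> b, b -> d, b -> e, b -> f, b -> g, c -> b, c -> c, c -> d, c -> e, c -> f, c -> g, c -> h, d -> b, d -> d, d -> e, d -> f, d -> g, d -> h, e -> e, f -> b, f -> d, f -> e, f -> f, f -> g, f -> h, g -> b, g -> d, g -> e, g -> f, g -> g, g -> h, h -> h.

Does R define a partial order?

No

Reflexive: yes — every world is R-related to itself.
Transitive: no — b R d and d R h, but not b R h.
Antisymmetric: no — b R d and d R b with b ≠ d.
So R is not a partial order.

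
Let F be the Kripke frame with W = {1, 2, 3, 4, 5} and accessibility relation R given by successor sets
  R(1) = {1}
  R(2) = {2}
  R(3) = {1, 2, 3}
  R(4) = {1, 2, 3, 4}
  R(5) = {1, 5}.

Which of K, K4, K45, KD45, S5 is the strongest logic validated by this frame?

K4

Transitive (axiom 4): yes — every two-step R-path is closed by a direct edge.
Euclidean (axiom 5): no — 3 R 1 and 3 R 2, but not 1 R 2.
Serial (axiom D): yes — every world has a successor (e.g. 1 R 1).
Reflexive (axiom T): yes — every world is R-related to itself.
So F validates K, K4; K45 would additionally require R to be Euclidean. The strongest is K4.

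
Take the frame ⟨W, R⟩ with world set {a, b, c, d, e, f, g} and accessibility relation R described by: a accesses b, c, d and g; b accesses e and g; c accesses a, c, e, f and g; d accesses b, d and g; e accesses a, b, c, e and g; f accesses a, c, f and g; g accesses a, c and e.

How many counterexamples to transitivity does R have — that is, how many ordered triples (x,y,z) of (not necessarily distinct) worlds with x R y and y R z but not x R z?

Enumerating: (a,b,e), (a,c,a), (a,c,e), (a,c,f), (a,g,a), (a,g,e), (b,e,a), (b,e,b), (b,e,c), (b,g,a), (b,g,c), (c,a,b), … and 19 more.
Total: 31.

31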